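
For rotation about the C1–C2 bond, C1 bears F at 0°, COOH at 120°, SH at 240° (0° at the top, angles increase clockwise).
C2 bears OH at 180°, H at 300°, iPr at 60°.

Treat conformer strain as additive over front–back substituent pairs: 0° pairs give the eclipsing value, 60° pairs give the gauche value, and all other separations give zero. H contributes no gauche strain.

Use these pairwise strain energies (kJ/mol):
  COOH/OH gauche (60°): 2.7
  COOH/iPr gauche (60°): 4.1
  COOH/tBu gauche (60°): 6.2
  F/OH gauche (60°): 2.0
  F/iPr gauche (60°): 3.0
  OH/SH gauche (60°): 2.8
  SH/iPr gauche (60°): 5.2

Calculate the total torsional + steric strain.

This conformer (staggered): F–iPr gauche, COOH–OH gauche, COOH–iPr gauche, SH–OH gauche; 3.0 + 2.7 + 4.1 + 2.8 = 12.6 kJ/mol.

12.6 kJ/mol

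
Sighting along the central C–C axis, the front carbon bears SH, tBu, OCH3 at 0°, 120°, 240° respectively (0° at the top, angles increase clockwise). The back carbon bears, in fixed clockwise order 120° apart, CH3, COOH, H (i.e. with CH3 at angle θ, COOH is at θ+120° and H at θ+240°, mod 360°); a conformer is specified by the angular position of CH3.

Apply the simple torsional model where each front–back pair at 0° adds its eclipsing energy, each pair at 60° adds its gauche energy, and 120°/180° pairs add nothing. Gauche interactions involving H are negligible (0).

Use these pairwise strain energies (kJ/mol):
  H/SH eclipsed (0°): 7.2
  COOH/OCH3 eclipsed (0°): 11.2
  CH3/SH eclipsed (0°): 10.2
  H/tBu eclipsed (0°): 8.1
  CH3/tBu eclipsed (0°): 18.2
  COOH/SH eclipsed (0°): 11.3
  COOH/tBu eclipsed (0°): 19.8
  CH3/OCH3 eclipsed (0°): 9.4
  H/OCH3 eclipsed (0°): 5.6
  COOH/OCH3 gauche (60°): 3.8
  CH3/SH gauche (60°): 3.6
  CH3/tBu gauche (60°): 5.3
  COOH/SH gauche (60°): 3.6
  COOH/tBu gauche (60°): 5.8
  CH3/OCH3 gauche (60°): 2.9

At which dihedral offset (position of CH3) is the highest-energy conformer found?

120°

CH3 at 0° is eclipsed. SH at 0° is eclipsed with CH3 at 0° (10.2); tBu at 120° is eclipsed with COOH at 120° (19.8); OCH3 at 240° is eclipsed with H at 240° (5.6). Total 35.6 kJ/mol.
CH3 at 60° is staggered. SH at 0° is gauche with CH3 at 60° (3.6); tBu at 120° is gauche with CH3 at 60° (5.3); tBu at 120° is gauche with COOH at 180° (5.8); OCH3 at 240° is gauche with COOH at 180° (3.8). Total 18.5 kJ/mol.
CH3 at 120° is eclipsed. SH at 0° is eclipsed with H at 0° (7.2); tBu at 120° is eclipsed with CH3 at 120° (18.2); OCH3 at 240° is eclipsed with COOH at 240° (11.2). Total 36.6 kJ/mol.
CH3 at 180° is staggered. SH at 0° is gauche with COOH at 300° (3.6); tBu at 120° is gauche with CH3 at 180° (5.3); OCH3 at 240° is gauche with CH3 at 180° (2.9); OCH3 at 240° is gauche with COOH at 300° (3.8). Total 15.6 kJ/mol.
CH3 at 240° is eclipsed. SH at 0° is eclipsed with COOH at 0° (11.3); tBu at 120° is eclipsed with H at 120° (8.1); OCH3 at 240° is eclipsed with CH3 at 240° (9.4). Total 28.8 kJ/mol.
CH3 at 300° is staggered. SH at 0° is gauche with CH3 at 300° (3.6); SH at 0° is gauche with COOH at 60° (3.6); tBu at 120° is gauche with COOH at 60° (5.8); OCH3 at 240° is gauche with CH3 at 300° (2.9). Total 15.9 kJ/mol.
The maximum (36.6 kJ/mol) occurs with CH3 at 120°.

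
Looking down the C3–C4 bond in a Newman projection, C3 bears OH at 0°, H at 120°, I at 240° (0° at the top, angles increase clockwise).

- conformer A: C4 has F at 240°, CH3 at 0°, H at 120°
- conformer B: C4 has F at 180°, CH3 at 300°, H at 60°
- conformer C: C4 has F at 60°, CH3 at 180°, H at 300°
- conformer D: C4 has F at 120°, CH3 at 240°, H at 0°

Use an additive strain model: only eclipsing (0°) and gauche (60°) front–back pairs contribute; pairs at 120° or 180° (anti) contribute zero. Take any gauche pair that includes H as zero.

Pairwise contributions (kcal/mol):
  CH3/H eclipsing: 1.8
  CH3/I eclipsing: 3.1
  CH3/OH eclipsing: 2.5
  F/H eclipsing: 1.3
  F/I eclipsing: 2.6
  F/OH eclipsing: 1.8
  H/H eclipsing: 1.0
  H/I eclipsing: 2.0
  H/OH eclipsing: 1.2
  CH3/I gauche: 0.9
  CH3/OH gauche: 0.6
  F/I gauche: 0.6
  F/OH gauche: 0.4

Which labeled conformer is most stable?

C

A (eclipsed): OH–CH3 eclipsed, H–H eclipsed, I–F eclipsed; 2.5 + 1.0 + 2.6 = 6.1 kcal/mol.
B (staggered): OH–CH3 gauche, I–F gauche, I–CH3 gauche; 0.6 + 0.6 + 0.9 = 2.1 kcal/mol.
C (staggered): OH–F gauche, I–CH3 gauche; 0.4 + 0.9 = 1.3 kcal/mol.
D (eclipsed): OH–H eclipsed, H–F eclipsed, I–CH3 eclipsed; 1.2 + 1.3 + 3.1 = 5.6 kcal/mol.
C has the lowest total (1.3 kcal/mol).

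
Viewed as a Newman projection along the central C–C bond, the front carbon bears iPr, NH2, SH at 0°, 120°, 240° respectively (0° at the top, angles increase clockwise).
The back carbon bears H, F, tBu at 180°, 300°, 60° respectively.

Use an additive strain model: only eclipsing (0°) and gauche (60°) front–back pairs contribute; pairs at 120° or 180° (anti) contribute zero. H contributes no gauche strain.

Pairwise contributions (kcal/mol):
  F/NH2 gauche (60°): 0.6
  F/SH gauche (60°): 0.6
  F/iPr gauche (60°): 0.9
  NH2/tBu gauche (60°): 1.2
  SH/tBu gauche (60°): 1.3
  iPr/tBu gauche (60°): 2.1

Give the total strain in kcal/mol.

This conformer (staggered): iPr(0°)/F(300°) gauche 0.9; iPr(0°)/tBu(60°) gauche 2.1; NH2(120°)/tBu(60°) gauche 1.2; SH(240°)/F(300°) gauche 0.6 → 4.8 kcal/mol.

4.8 kcal/mol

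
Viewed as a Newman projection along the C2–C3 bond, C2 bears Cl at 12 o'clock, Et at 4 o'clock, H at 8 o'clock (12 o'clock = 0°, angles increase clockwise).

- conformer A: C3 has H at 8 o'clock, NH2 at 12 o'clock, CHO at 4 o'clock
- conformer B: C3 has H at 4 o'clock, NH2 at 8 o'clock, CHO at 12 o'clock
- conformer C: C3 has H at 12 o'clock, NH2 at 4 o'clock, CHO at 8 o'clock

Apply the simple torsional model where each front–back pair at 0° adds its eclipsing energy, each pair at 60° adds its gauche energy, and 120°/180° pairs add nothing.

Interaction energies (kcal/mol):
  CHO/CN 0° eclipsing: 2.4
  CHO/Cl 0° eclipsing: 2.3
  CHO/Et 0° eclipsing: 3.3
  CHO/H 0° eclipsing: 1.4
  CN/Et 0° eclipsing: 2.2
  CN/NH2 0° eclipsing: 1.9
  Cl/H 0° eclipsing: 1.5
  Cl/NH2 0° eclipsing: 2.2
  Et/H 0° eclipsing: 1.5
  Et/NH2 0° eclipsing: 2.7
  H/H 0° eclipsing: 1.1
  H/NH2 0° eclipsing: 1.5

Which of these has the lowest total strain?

A (eclipsed): Cl–NH2 eclipsed, Et–CHO eclipsed, H–H eclipsed; 2.2 + 3.3 + 1.1 = 6.6 kcal/mol.
B (eclipsed): Cl–CHO eclipsed, Et–H eclipsed, H–NH2 eclipsed; 2.3 + 1.5 + 1.5 = 5.3 kcal/mol.
C (eclipsed): Cl–H eclipsed, Et–NH2 eclipsed, H–CHO eclipsed; 1.5 + 2.7 + 1.4 = 5.6 kcal/mol.
B has the lowest total (5.3 kcal/mol).

B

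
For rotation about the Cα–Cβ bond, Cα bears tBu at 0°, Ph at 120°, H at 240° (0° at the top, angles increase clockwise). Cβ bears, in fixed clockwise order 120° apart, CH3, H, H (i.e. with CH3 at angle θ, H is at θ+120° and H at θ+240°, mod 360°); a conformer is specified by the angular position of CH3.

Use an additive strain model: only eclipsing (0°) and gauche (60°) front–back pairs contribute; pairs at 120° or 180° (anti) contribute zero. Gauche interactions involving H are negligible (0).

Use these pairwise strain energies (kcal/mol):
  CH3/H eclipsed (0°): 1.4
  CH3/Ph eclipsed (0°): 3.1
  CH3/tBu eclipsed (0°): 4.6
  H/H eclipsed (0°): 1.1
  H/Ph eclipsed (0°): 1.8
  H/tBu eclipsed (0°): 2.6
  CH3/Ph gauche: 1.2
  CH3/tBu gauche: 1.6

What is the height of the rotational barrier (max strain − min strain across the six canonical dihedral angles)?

CH3 at 0° (eclipsed): tBu(0°)/CH3(0°) eclipsed 4.6; Ph(120°)/H(120°) eclipsed 1.8; H(240°)/H(240°) eclipsed 1.1 → 7.5 kcal/mol.
CH3 at 60° (staggered): tBu(0°)/CH3(60°) gauche 1.6; Ph(120°)/CH3(60°) gauche 1.2 → 2.8 kcal/mol.
CH3 at 120° (eclipsed): tBu(0°)/H(0°) eclipsed 2.6; Ph(120°)/CH3(120°) eclipsed 3.1; H(240°)/H(240°) eclipsed 1.1 → 6.8 kcal/mol.
CH3 at 180° (staggered): Ph(120°)/CH3(180°) gauche 1.2 → 1.2 kcal/mol.
CH3 at 240° (eclipsed): tBu(0°)/H(0°) eclipsed 2.6; Ph(120°)/H(120°) eclipsed 1.8; H(240°)/CH3(240°) eclipsed 1.4 → 5.8 kcal/mol.
CH3 at 300° (staggered): tBu(0°)/CH3(300°) gauche 1.6 → 1.6 kcal/mol.
Max at 0° (7.5 kcal/mol), min at 180° (1.2 kcal/mol); barrier = 6.3 kcal/mol.

6.3 kcal/mol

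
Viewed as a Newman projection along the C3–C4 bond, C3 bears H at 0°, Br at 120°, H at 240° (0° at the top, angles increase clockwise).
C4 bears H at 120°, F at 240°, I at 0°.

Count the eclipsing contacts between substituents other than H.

Every eclipsing pair involves H, so the count is 0.

0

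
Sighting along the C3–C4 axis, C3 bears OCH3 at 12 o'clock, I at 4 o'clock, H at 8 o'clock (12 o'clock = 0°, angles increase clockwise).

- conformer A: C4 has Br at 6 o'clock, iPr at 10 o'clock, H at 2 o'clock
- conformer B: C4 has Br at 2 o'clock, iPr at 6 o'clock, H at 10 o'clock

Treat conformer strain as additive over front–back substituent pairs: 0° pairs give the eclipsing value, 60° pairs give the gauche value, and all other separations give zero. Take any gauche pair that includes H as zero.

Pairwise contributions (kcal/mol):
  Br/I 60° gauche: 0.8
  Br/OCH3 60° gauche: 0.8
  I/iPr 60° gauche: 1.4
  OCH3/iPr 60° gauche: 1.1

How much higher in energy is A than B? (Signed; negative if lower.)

A (staggered): OCH3(0°)/iPr(300°) gauche 1.1; I(120°)/Br(180°) gauche 0.8 → 1.9 kcal/mol.
B (staggered): OCH3(0°)/Br(60°) gauche 0.8; I(120°)/Br(60°) gauche 0.8; I(120°)/iPr(180°) gauche 1.4 → 3.0 kcal/mol.
E(A) − E(B) = 1.9 − 3.0 = -1.1 kcal/mol.

-1.1 kcal/mol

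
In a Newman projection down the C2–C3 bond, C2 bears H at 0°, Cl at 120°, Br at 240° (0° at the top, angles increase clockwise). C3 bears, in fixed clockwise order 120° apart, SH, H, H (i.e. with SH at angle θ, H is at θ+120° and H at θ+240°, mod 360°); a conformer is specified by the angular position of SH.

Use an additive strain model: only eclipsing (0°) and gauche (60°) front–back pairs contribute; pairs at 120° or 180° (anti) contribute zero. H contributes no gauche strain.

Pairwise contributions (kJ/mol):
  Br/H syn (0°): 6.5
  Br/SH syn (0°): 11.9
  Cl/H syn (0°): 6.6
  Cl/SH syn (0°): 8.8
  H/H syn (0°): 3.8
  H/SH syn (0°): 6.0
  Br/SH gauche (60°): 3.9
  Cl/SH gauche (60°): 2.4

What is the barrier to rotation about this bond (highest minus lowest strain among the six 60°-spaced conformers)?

19.9 kJ/mol

SH at 0° (eclipsed): H–SH eclipsed, Cl–H eclipsed, Br–H eclipsed; 6.0 + 6.6 + 6.5 = 19.1 kJ/mol.
SH at 60° (staggered): Cl–SH gauche; 2.4 = 2.4 kJ/mol.
SH at 120° (eclipsed): H–H eclipsed, Cl–SH eclipsed, Br–H eclipsed; 3.8 + 8.8 + 6.5 = 19.1 kJ/mol.
SH at 180° (staggered): Cl–SH gauche, Br–SH gauche; 2.4 + 3.9 = 6.3 kJ/mol.
SH at 240° (eclipsed): H–H eclipsed, Cl–H eclipsed, Br–SH eclipsed; 3.8 + 6.6 + 11.9 = 22.3 kJ/mol.
SH at 300° (staggered): Br–SH gauche; 3.9 = 3.9 kJ/mol.
Max at 240° (22.3 kJ/mol), min at 60° (2.4 kJ/mol); barrier = 19.9 kJ/mol.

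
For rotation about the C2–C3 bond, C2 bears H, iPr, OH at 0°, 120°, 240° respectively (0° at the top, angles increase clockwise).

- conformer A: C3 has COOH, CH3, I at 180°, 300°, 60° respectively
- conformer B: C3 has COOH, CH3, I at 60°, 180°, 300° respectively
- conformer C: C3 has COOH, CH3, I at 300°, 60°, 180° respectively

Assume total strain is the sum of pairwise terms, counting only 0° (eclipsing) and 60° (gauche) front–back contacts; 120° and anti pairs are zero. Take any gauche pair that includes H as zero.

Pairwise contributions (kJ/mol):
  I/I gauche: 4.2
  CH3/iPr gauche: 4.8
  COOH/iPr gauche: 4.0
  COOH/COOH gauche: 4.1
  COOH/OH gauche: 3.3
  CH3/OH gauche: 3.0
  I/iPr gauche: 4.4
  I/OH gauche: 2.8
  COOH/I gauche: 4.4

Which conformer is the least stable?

A is staggered. iPr at 120° is gauche with COOH at 180° (4.0); iPr at 120° is gauche with I at 60° (4.4); OH at 240° is gauche with COOH at 180° (3.3); OH at 240° is gauche with CH3 at 300° (3.0). Total 14.7 kJ/mol.
B is staggered. iPr at 120° is gauche with COOH at 60° (4.0); iPr at 120° is gauche with CH3 at 180° (4.8); OH at 240° is gauche with CH3 at 180° (3.0); OH at 240° is gauche with I at 300° (2.8). Total 14.6 kJ/mol.
C is staggered. iPr at 120° is gauche with CH3 at 60° (4.8); iPr at 120° is gauche with I at 180° (4.4); OH at 240° is gauche with COOH at 300° (3.3); OH at 240° is gauche with I at 180° (2.8). Total 15.3 kJ/mol.
C has the highest total (15.3 kJ/mol).

C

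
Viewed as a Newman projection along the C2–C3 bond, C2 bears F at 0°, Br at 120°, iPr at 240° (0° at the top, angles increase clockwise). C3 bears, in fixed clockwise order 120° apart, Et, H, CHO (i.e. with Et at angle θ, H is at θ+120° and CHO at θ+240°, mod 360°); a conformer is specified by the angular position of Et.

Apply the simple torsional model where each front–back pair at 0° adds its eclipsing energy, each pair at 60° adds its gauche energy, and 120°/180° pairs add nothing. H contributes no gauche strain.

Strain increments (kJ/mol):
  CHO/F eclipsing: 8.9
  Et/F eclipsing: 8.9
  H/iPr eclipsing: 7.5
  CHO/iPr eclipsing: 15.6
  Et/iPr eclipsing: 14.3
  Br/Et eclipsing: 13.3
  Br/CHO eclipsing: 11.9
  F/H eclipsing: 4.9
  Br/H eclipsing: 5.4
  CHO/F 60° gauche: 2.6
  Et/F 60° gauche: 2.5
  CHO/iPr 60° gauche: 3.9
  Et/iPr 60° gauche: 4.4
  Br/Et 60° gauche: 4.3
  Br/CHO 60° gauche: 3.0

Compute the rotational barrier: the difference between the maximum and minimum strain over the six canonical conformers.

Et at 0° is eclipsed. F at 0° is eclipsed with Et at 0° (8.9); Br at 120° is eclipsed with H at 120° (5.4); iPr at 240° is eclipsed with CHO at 240° (15.6). Total 29.9 kJ/mol.
Et at 60° is staggered. F at 0° is gauche with Et at 60° (2.5); F at 0° is gauche with CHO at 300° (2.6); Br at 120° is gauche with Et at 60° (4.3); iPr at 240° is gauche with CHO at 300° (3.9). Total 13.3 kJ/mol.
Et at 120° is eclipsed. F at 0° is eclipsed with CHO at 0° (8.9); Br at 120° is eclipsed with Et at 120° (13.3); iPr at 240° is eclipsed with H at 240° (7.5). Total 29.7 kJ/mol.
Et at 180° is staggered. F at 0° is gauche with CHO at 60° (2.6); Br at 120° is gauche with Et at 180° (4.3); Br at 120° is gauche with CHO at 60° (3.0); iPr at 240° is gauche with Et at 180° (4.4). Total 14.3 kJ/mol.
Et at 240° is eclipsed. F at 0° is eclipsed with H at 0° (4.9); Br at 120° is eclipsed with CHO at 120° (11.9); iPr at 240° is eclipsed with Et at 240° (14.3). Total 31.1 kJ/mol.
Et at 300° is staggered. F at 0° is gauche with Et at 300° (2.5); Br at 120° is gauche with CHO at 180° (3.0); iPr at 240° is gauche with Et at 300° (4.4); iPr at 240° is gauche with CHO at 180° (3.9). Total 13.8 kJ/mol.
Max at 240° (31.1 kJ/mol), min at 60° (13.3 kJ/mol); barrier = 17.8 kJ/mol.

17.8 kJ/mol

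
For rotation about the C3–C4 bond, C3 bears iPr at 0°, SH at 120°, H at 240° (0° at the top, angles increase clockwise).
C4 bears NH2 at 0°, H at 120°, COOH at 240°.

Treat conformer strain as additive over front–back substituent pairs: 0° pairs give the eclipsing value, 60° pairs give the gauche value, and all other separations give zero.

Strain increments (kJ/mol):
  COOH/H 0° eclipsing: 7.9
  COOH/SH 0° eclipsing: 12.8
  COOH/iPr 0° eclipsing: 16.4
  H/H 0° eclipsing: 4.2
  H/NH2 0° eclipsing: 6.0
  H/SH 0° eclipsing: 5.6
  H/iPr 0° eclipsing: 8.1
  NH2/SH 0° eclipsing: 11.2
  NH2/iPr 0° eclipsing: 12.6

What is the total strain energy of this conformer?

26.1 kJ/mol

This conformer is eclipsed. iPr at 0° is eclipsed with NH2 at 0° (12.6); SH at 120° is eclipsed with H at 120° (5.6); H at 240° is eclipsed with COOH at 240° (7.9). Total 26.1 kJ/mol.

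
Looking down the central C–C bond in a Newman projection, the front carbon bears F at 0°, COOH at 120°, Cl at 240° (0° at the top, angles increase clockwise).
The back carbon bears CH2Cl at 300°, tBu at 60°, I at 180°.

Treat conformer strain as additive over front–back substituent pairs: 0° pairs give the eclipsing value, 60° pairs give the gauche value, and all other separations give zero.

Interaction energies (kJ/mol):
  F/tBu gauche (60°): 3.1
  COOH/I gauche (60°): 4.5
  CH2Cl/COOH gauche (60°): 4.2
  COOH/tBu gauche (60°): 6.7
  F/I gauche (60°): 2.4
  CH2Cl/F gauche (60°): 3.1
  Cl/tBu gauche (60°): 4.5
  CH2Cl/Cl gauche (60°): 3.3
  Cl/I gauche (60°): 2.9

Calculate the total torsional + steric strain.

This conformer (staggered): F(0°)/CH2Cl(300°) gauche 3.1; F(0°)/tBu(60°) gauche 3.1; COOH(120°)/tBu(60°) gauche 6.7; COOH(120°)/I(180°) gauche 4.5; Cl(240°)/CH2Cl(300°) gauche 3.3; Cl(240°)/I(180°) gauche 2.9 → 23.6 kJ/mol.

23.6 kJ/mol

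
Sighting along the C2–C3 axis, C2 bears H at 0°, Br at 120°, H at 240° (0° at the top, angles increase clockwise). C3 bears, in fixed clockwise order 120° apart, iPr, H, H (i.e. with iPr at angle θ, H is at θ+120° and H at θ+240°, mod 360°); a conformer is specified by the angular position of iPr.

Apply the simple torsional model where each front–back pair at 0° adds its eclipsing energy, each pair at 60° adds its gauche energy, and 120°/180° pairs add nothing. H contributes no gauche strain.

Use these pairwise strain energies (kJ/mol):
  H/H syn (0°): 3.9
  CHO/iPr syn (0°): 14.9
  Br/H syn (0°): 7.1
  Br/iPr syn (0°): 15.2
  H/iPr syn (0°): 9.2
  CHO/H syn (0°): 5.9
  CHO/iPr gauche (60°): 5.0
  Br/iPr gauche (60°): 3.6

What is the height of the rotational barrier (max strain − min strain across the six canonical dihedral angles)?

iPr at 0° is eclipsed. H at 0° is eclipsed with iPr at 0° (9.2); Br at 120° is eclipsed with H at 120° (7.1); H at 240° is eclipsed with H at 240° (3.9). Total 20.2 kJ/mol.
iPr at 60° is staggered. Br at 120° is gauche with iPr at 60° (3.6). Total 3.6 kJ/mol.
iPr at 120° is eclipsed. H at 0° is eclipsed with H at 0° (3.9); Br at 120° is eclipsed with iPr at 120° (15.2); H at 240° is eclipsed with H at 240° (3.9). Total 23.0 kJ/mol.
iPr at 180° is staggered. Br at 120° is gauche with iPr at 180° (3.6). Total 3.6 kJ/mol.
iPr at 240° is eclipsed. H at 0° is eclipsed with H at 0° (3.9); Br at 120° is eclipsed with H at 120° (7.1); H at 240° is eclipsed with iPr at 240° (9.2). Total 20.2 kJ/mol.
iPr at 300° (staggered): no non-H gauche contacts → 0.0 kJ/mol.
Max at 120° (23.0 kJ/mol), min at 300° (0.0 kJ/mol); barrier = 23.0 kJ/mol.

23.0 kJ/mol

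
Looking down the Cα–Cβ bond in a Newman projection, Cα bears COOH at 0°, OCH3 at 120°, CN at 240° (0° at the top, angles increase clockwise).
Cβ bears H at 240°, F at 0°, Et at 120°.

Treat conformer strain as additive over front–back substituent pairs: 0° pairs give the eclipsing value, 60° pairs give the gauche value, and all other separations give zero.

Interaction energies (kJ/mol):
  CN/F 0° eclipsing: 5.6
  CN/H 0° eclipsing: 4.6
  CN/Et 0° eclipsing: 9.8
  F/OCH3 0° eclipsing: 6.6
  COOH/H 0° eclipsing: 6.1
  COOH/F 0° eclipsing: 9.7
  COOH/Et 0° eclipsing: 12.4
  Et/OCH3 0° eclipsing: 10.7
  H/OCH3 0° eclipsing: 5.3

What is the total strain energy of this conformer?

This conformer is eclipsed. COOH at 0° is eclipsed with F at 0° (9.7); OCH3 at 120° is eclipsed with Et at 120° (10.7); CN at 240° is eclipsed with H at 240° (4.6). Total 25.0 kJ/mol.

25.0 kJ/mol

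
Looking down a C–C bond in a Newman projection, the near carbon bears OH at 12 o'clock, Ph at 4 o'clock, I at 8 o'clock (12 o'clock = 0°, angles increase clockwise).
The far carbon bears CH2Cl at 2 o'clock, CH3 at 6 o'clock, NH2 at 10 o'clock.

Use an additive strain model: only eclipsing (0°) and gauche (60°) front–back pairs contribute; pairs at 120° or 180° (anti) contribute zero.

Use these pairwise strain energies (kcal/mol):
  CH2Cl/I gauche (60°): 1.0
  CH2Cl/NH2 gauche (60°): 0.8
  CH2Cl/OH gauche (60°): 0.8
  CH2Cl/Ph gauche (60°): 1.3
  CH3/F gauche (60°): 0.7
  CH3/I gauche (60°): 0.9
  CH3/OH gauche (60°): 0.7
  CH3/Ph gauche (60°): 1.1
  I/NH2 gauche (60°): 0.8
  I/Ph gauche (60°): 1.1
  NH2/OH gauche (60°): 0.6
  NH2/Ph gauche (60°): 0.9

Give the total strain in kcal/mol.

This conformer is staggered. OH at 0° is gauche with CH2Cl at 60° (0.8); OH at 0° is gauche with NH2 at 300° (0.6); Ph at 120° is gauche with CH2Cl at 60° (1.3); Ph at 120° is gauche with CH3 at 180° (1.1); I at 240° is gauche with CH3 at 180° (0.9); I at 240° is gauche with NH2 at 300° (0.8). Total 5.5 kcal/mol.

5.5 kcal/mol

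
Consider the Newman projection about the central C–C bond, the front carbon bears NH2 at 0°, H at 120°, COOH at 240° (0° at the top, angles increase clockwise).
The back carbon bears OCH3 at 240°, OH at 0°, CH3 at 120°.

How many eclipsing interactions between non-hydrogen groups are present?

2

Non-H eclipsing pairs: NH2(0°)/OH(0°); COOH(240°)/OCH3(240°) — 2 interactions.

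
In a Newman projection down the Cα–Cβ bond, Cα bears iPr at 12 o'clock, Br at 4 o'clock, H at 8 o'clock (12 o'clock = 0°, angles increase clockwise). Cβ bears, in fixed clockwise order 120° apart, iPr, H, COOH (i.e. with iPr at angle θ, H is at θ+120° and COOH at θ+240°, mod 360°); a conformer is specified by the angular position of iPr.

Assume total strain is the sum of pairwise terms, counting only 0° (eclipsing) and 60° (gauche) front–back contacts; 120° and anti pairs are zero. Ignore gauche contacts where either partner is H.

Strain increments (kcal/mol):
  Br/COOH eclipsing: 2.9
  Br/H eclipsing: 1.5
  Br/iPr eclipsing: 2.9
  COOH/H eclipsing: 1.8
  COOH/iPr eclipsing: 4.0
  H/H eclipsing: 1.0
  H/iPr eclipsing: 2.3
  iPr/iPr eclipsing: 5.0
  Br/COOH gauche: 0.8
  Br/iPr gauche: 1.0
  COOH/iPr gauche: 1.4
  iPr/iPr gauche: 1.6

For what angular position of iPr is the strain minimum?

300°

iPr at 0° (eclipsed): iPr(0°)/iPr(0°) eclipsed 5.0; Br(120°)/H(120°) eclipsed 1.5; H(240°)/COOH(240°) eclipsed 1.8 → 8.3 kcal/mol.
iPr at 60° (staggered): iPr(0°)/iPr(60°) gauche 1.6; iPr(0°)/COOH(300°) gauche 1.4; Br(120°)/iPr(60°) gauche 1.0 → 4.0 kcal/mol.
iPr at 120° (eclipsed): iPr(0°)/COOH(0°) eclipsed 4.0; Br(120°)/iPr(120°) eclipsed 2.9; H(240°)/H(240°) eclipsed 1.0 → 7.9 kcal/mol.
iPr at 180° (staggered): iPr(0°)/COOH(60°) gauche 1.4; Br(120°)/iPr(180°) gauche 1.0; Br(120°)/COOH(60°) gauche 0.8 → 3.2 kcal/mol.
iPr at 240° (eclipsed): iPr(0°)/H(0°) eclipsed 2.3; Br(120°)/COOH(120°) eclipsed 2.9; H(240°)/iPr(240°) eclipsed 2.3 → 7.5 kcal/mol.
iPr at 300° (staggered): iPr(0°)/iPr(300°) gauche 1.6; Br(120°)/COOH(180°) gauche 0.8 → 2.4 kcal/mol.
The minimum (2.4 kcal/mol) occurs with iPr at 300°.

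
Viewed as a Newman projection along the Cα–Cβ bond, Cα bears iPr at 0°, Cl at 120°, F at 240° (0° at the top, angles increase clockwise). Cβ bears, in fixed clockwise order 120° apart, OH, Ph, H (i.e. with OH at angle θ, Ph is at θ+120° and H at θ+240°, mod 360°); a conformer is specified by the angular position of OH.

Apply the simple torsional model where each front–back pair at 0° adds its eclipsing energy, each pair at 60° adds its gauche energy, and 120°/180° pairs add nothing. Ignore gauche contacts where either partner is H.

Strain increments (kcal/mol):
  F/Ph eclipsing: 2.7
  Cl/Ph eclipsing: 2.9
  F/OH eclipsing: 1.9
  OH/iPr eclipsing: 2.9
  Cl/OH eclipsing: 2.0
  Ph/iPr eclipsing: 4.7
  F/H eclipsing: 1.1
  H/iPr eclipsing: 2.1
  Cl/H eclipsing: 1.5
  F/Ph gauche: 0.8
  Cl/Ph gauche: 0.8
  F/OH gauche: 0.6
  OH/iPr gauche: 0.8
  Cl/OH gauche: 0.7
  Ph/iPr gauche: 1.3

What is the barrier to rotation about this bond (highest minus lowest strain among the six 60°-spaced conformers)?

5.0 kcal/mol

OH at 0° (eclipsed): iPr(0°)/OH(0°) eclipsed 2.9; Cl(120°)/Ph(120°) eclipsed 2.9; F(240°)/H(240°) eclipsed 1.1 → 6.9 kcal/mol.
OH at 60° (staggered): iPr(0°)/OH(60°) gauche 0.8; Cl(120°)/OH(60°) gauche 0.7; Cl(120°)/Ph(180°) gauche 0.8; F(240°)/Ph(180°) gauche 0.8 → 3.1 kcal/mol.
OH at 120° (eclipsed): iPr(0°)/H(0°) eclipsed 2.1; Cl(120°)/OH(120°) eclipsed 2.0; F(240°)/Ph(240°) eclipsed 2.7 → 6.8 kcal/mol.
OH at 180° (staggered): iPr(0°)/Ph(300°) gauche 1.3; Cl(120°)/OH(180°) gauche 0.7; F(240°)/OH(180°) gauche 0.6; F(240°)/Ph(300°) gauche 0.8 → 3.4 kcal/mol.
OH at 240° (eclipsed): iPr(0°)/Ph(0°) eclipsed 4.7; Cl(120°)/H(120°) eclipsed 1.5; F(240°)/OH(240°) eclipsed 1.9 → 8.1 kcal/mol.
OH at 300° (staggered): iPr(0°)/OH(300°) gauche 0.8; iPr(0°)/Ph(60°) gauche 1.3; Cl(120°)/Ph(60°) gauche 0.8; F(240°)/OH(300°) gauche 0.6 → 3.5 kcal/mol.
Max at 240° (8.1 kcal/mol), min at 60° (3.1 kcal/mol); barrier = 5.0 kcal/mol.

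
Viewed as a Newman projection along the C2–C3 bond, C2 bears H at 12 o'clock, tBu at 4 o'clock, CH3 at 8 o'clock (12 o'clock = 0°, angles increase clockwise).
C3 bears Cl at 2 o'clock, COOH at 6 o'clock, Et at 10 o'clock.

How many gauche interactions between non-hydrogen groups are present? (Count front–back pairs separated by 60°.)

4

Non-H gauche pairs: tBu(120°)/Cl(60°); tBu(120°)/COOH(180°); CH3(240°)/COOH(180°); CH3(240°)/Et(300°) — 4 interactions.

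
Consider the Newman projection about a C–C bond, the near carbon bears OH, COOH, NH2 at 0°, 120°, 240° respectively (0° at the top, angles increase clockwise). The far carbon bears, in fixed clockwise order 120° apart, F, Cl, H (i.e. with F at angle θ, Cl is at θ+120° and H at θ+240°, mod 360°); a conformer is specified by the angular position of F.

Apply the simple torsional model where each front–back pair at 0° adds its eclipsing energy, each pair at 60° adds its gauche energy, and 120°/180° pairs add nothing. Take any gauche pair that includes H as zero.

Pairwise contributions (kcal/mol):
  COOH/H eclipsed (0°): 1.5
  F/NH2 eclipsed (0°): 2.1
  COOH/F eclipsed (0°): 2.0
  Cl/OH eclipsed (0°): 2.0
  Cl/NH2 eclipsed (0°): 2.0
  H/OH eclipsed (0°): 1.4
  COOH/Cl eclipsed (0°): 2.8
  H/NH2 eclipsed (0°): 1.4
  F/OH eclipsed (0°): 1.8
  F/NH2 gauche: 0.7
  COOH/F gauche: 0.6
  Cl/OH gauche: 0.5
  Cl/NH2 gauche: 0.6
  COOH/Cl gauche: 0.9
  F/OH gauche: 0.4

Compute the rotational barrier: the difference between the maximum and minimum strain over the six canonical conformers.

F at 0° (eclipsed): OH–F eclipsed, COOH–Cl eclipsed, NH2–H eclipsed; 1.8 + 2.8 + 1.4 = 6.0 kcal/mol.
F at 60° (staggered): OH–F gauche, COOH–F gauche, COOH–Cl gauche, NH2–Cl gauche; 0.4 + 0.6 + 0.9 + 0.6 = 2.5 kcal/mol.
F at 120° (eclipsed): OH–H eclipsed, COOH–F eclipsed, NH2–Cl eclipsed; 1.4 + 2.0 + 2.0 = 5.4 kcal/mol.
F at 180° (staggered): OH–Cl gauche, COOH–F gauche, NH2–F gauche, NH2–Cl gauche; 0.5 + 0.6 + 0.7 + 0.6 = 2.4 kcal/mol.
F at 240° (eclipsed): OH–Cl eclipsed, COOH–H eclipsed, NH2–F eclipsed; 2.0 + 1.5 + 2.1 = 5.6 kcal/mol.
F at 300° (staggered): OH–F gauche, OH–Cl gauche, COOH–Cl gauche, NH2–F gauche; 0.4 + 0.5 + 0.9 + 0.7 = 2.5 kcal/mol.
Max at 0° (6.0 kcal/mol), min at 180° (2.4 kcal/mol); barrier = 3.6 kcal/mol.

3.6 kcal/mol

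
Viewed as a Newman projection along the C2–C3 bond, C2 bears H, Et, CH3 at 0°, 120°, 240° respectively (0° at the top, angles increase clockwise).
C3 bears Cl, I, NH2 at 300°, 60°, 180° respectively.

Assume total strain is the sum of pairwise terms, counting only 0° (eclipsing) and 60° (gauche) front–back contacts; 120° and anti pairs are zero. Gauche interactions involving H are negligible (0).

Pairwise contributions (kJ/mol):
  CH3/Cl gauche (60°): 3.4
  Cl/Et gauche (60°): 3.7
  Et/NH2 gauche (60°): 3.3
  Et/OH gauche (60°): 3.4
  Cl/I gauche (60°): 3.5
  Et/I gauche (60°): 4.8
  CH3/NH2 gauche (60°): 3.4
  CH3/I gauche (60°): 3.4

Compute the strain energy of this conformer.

This conformer (staggered): Et–I gauche, Et–NH2 gauche, CH3–Cl gauche, CH3–NH2 gauche; 4.8 + 3.3 + 3.4 + 3.4 = 14.9 kJ/mol.

14.9 kJ/mol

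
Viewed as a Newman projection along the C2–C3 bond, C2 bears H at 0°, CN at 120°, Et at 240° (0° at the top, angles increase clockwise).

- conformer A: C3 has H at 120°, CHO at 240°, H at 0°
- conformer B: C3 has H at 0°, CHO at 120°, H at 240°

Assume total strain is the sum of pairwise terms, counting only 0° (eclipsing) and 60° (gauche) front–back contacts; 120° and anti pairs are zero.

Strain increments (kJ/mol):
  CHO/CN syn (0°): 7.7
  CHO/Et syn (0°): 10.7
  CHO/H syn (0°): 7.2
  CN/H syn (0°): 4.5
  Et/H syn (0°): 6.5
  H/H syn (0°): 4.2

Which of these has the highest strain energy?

A

A (eclipsed): H–H eclipsed, CN–H eclipsed, Et–CHO eclipsed; 4.2 + 4.5 + 10.7 = 19.4 kJ/mol.
B (eclipsed): H–H eclipsed, CN–CHO eclipsed, Et–H eclipsed; 4.2 + 7.7 + 6.5 = 18.4 kJ/mol.
A has the highest total (19.4 kJ/mol).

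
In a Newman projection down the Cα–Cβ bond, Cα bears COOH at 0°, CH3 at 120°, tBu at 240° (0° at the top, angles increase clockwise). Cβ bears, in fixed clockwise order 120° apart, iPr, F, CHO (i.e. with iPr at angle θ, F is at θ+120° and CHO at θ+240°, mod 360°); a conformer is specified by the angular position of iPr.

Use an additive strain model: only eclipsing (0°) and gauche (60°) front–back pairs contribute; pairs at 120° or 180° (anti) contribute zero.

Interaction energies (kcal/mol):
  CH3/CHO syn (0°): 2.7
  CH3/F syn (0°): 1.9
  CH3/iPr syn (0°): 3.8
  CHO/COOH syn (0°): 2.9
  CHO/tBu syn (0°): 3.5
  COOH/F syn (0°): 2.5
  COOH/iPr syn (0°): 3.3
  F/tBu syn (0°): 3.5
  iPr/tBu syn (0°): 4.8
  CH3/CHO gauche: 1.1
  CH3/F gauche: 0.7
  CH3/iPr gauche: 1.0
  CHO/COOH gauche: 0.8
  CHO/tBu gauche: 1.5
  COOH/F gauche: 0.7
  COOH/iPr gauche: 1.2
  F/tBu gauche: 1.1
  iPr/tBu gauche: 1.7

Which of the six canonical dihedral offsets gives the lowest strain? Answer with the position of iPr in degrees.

iPr at 0° (eclipsed): COOH(0°)/iPr(0°) eclipsed 3.3; CH3(120°)/F(120°) eclipsed 1.9; tBu(240°)/CHO(240°) eclipsed 3.5 → 8.7 kcal/mol.
iPr at 60° (staggered): COOH(0°)/iPr(60°) gauche 1.2; COOH(0°)/CHO(300°) gauche 0.8; CH3(120°)/iPr(60°) gauche 1.0; CH3(120°)/F(180°) gauche 0.7; tBu(240°)/F(180°) gauche 1.1; tBu(240°)/CHO(300°) gauche 1.5 → 6.3 kcal/mol.
iPr at 120° (eclipsed): COOH(0°)/CHO(0°) eclipsed 2.9; CH3(120°)/iPr(120°) eclipsed 3.8; tBu(240°)/F(240°) eclipsed 3.5 → 10.2 kcal/mol.
iPr at 180° (staggered): COOH(0°)/F(300°) gauche 0.7; COOH(0°)/CHO(60°) gauche 0.8; CH3(120°)/iPr(180°) gauche 1.0; CH3(120°)/CHO(60°) gauche 1.1; tBu(240°)/iPr(180°) gauche 1.7; tBu(240°)/F(300°) gauche 1.1 → 6.4 kcal/mol.
iPr at 240° (eclipsed): COOH(0°)/F(0°) eclipsed 2.5; CH3(120°)/CHO(120°) eclipsed 2.7; tBu(240°)/iPr(240°) eclipsed 4.8 → 10.0 kcal/mol.
iPr at 300° (staggered): COOH(0°)/iPr(300°) gauche 1.2; COOH(0°)/F(60°) gauche 0.7; CH3(120°)/F(60°) gauche 0.7; CH3(120°)/CHO(180°) gauche 1.1; tBu(240°)/iPr(300°) gauche 1.7; tBu(240°)/CHO(180°) gauche 1.5 → 6.9 kcal/mol.
The minimum (6.3 kcal/mol) occurs with iPr at 60°.

60°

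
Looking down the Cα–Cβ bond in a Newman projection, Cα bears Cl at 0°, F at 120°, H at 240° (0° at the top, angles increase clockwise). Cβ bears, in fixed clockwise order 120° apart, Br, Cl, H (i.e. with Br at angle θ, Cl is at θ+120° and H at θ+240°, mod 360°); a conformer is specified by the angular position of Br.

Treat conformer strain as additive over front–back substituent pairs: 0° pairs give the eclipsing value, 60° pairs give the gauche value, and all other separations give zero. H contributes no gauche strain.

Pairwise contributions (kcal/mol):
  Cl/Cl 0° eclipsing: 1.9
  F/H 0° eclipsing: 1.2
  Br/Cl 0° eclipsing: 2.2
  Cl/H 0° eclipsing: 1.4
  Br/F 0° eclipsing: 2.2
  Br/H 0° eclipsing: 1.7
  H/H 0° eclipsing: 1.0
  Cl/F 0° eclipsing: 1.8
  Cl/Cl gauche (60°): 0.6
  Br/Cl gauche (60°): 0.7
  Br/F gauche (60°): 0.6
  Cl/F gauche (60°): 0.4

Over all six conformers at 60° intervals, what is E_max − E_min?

3.8 kcal/mol

Br at 0° is eclipsed. Cl at 0° is eclipsed with Br at 0° (2.2); F at 120° is eclipsed with Cl at 120° (1.8); H at 240° is eclipsed with H at 240° (1.0). Total 5.0 kcal/mol.
Br at 60° is staggered. Cl at 0° is gauche with Br at 60° (0.7); F at 120° is gauche with Br at 60° (0.6); F at 120° is gauche with Cl at 180° (0.4). Total 1.7 kcal/mol.
Br at 120° is eclipsed. Cl at 0° is eclipsed with H at 0° (1.4); F at 120° is eclipsed with Br at 120° (2.2); H at 240° is eclipsed with Cl at 240° (1.4). Total 5.0 kcal/mol.
Br at 180° is staggered. Cl at 0° is gauche with Cl at 300° (0.6); F at 120° is gauche with Br at 180° (0.6). Total 1.2 kcal/mol.
Br at 240° is eclipsed. Cl at 0° is eclipsed with Cl at 0° (1.9); F at 120° is eclipsed with H at 120° (1.2); H at 240° is eclipsed with Br at 240° (1.7). Total 4.8 kcal/mol.
Br at 300° is staggered. Cl at 0° is gauche with Br at 300° (0.7); Cl at 0° is gauche with Cl at 60° (0.6); F at 120° is gauche with Cl at 60° (0.4). Total 1.7 kcal/mol.
Max at 0° (5.0 kcal/mol), min at 180° (1.2 kcal/mol); barrier = 3.8 kcal/mol.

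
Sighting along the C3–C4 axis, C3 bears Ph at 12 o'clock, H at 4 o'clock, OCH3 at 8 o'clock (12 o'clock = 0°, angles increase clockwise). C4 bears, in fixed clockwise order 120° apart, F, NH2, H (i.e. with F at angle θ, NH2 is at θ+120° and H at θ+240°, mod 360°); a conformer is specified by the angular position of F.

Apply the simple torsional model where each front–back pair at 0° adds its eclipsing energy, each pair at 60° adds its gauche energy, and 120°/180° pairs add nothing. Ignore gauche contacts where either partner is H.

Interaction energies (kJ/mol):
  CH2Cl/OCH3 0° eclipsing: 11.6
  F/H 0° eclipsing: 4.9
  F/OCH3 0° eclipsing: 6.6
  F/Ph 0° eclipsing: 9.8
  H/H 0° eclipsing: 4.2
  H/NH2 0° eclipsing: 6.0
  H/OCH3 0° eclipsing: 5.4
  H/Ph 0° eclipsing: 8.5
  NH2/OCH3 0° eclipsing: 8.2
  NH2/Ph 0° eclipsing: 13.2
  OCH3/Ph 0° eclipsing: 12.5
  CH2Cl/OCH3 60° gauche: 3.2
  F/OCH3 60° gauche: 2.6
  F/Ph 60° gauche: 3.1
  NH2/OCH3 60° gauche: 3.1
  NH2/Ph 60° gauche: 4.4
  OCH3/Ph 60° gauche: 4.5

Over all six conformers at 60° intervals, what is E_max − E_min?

F at 0° (eclipsed): Ph(0°)/F(0°) eclipsed 9.8; H(120°)/NH2(120°) eclipsed 6.0; OCH3(240°)/H(240°) eclipsed 5.4 → 21.2 kJ/mol.
F at 60° (staggered): Ph(0°)/F(60°) gauche 3.1; OCH3(240°)/NH2(180°) gauche 3.1 → 6.2 kJ/mol.
F at 120° (eclipsed): Ph(0°)/H(0°) eclipsed 8.5; H(120°)/F(120°) eclipsed 4.9; OCH3(240°)/NH2(240°) eclipsed 8.2 → 21.6 kJ/mol.
F at 180° (staggered): Ph(0°)/NH2(300°) gauche 4.4; OCH3(240°)/F(180°) gauche 2.6; OCH3(240°)/NH2(300°) gauche 3.1 → 10.1 kJ/mol.
F at 240° (eclipsed): Ph(0°)/NH2(0°) eclipsed 13.2; H(120°)/H(120°) eclipsed 4.2; OCH3(240°)/F(240°) eclipsed 6.6 → 24.0 kJ/mol.
F at 300° (staggered): Ph(0°)/F(300°) gauche 3.1; Ph(0°)/NH2(60°) gauche 4.4; OCH3(240°)/F(300°) gauche 2.6 → 10.1 kJ/mol.
Max at 240° (24.0 kJ/mol), min at 60° (6.2 kJ/mol); barrier = 17.8 kJ/mol.

17.8 kJ/mol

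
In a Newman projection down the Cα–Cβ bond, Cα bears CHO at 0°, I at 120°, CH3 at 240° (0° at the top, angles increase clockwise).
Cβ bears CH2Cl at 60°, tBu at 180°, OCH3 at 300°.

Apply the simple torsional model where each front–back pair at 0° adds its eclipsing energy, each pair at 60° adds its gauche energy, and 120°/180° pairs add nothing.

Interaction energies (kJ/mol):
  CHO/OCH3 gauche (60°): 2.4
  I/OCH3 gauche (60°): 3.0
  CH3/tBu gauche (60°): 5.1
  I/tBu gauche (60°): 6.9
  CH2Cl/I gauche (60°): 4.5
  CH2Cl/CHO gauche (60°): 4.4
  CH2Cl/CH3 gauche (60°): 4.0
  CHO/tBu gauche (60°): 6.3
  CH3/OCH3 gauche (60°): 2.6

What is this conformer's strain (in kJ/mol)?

25.9 kJ/mol

This conformer (staggered): CHO(0°)/CH2Cl(60°) gauche 4.4; CHO(0°)/OCH3(300°) gauche 2.4; I(120°)/CH2Cl(60°) gauche 4.5; I(120°)/tBu(180°) gauche 6.9; CH3(240°)/tBu(180°) gauche 5.1; CH3(240°)/OCH3(300°) gauche 2.6 → 25.9 kJ/mol.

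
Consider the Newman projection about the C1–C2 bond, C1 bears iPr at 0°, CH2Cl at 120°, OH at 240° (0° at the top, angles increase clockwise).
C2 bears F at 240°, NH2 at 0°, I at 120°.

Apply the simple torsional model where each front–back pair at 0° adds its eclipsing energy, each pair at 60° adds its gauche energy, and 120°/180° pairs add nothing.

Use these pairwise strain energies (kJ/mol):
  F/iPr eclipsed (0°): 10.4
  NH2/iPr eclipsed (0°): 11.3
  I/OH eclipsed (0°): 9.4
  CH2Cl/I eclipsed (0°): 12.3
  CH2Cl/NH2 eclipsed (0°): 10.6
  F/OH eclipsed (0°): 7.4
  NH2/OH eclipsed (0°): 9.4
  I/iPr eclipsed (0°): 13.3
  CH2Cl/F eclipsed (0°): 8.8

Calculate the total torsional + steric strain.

This conformer (eclipsed): iPr(0°)/NH2(0°) eclipsed 11.3; CH2Cl(120°)/I(120°) eclipsed 12.3; OH(240°)/F(240°) eclipsed 7.4 → 31.0 kJ/mol.

31.0 kJ/mol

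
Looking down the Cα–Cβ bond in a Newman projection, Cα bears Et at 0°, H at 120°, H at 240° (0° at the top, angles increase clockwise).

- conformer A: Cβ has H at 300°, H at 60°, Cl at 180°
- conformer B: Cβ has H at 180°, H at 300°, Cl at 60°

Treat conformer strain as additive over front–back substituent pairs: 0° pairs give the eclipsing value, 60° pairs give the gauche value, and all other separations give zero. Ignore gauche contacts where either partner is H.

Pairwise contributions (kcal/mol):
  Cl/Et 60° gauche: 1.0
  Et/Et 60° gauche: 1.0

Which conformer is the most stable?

A

A (staggered): no non-H gauche contacts → 0.0 kcal/mol.
B (staggered): Et(0°)/Cl(60°) gauche 1.0 → 1.0 kcal/mol.
A has the lowest total (0.0 kcal/mol).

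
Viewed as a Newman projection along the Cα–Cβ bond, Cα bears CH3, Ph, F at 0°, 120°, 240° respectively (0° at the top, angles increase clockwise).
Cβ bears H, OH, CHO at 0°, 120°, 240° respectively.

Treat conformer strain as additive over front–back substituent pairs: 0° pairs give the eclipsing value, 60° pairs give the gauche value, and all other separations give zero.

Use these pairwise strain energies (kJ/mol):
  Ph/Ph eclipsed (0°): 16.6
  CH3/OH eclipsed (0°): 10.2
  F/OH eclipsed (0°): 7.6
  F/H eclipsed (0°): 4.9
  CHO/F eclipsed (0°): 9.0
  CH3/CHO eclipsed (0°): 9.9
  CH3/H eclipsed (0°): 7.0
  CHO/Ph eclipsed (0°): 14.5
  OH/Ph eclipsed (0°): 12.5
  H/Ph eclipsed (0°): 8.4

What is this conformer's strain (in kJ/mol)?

This conformer (eclipsed): CH3–H eclipsed, Ph–OH eclipsed, F–CHO eclipsed; 7.0 + 12.5 + 9.0 = 28.5 kJ/mol.

28.5 kJ/mol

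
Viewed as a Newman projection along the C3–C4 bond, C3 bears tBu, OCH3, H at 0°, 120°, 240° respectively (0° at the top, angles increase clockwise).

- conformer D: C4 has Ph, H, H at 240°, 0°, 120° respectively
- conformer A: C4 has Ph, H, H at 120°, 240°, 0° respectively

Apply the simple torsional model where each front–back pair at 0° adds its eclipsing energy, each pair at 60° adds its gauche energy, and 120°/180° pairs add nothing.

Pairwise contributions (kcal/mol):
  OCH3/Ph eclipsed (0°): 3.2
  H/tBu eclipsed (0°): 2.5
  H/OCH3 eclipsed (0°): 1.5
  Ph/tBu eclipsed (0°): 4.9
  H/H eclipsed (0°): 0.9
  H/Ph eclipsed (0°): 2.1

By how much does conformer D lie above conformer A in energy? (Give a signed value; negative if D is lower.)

D (eclipsed): tBu(0°)/H(0°) eclipsed 2.5; OCH3(120°)/H(120°) eclipsed 1.5; H(240°)/Ph(240°) eclipsed 2.1 → 6.1 kcal/mol.
A (eclipsed): tBu(0°)/H(0°) eclipsed 2.5; OCH3(120°)/Ph(120°) eclipsed 3.2; H(240°)/H(240°) eclipsed 0.9 → 6.6 kcal/mol.
E(D) − E(A) = 6.1 − 6.6 = -0.5 kcal/mol.

-0.5 kcal/mol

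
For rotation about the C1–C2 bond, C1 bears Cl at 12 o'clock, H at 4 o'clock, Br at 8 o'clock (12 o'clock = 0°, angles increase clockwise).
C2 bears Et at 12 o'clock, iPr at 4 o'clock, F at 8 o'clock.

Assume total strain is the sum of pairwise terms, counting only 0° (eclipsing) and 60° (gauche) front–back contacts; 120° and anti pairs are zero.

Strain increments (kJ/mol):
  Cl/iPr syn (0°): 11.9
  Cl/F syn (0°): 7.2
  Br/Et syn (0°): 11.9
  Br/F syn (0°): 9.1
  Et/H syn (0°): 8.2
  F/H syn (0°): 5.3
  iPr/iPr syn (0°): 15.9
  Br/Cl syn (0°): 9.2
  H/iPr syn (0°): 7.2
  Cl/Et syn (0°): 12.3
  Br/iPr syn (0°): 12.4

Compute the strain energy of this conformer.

This conformer (eclipsed): Cl(0°)/Et(0°) eclipsed 12.3; H(120°)/iPr(120°) eclipsed 7.2; Br(240°)/F(240°) eclipsed 9.1 → 28.6 kJ/mol.

28.6 kJ/mol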